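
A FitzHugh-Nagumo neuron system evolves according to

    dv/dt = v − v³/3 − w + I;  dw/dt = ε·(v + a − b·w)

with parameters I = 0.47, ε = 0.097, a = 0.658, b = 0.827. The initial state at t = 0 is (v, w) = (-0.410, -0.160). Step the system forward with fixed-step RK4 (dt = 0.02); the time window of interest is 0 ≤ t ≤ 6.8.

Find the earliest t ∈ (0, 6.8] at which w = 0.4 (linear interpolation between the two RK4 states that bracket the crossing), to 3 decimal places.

t = 4.077

t=0.000: state=(-0.410, -0.160)
step 1 (dt=0.02): k1=(0.243, 0.037), k2=(0.245, 0.037), k3=(0.245, 0.037), k4=(0.246, 0.037); state += dt/6·(k1+2k2+2k3+k4)
t=0.020: state=(-0.405, -0.159)
t=0.040: state=(-0.400, -0.159)
t=0.060: state=(-0.395, -0.158)
continuing one RK4 step at a time; state shown every 25 steps (Δt=0.5):
t=0.500: state=(-0.264, -0.139)
t=1.000: state=(-0.047, -0.110)
t=1.500: state=(0.287, -0.069)
t=2.000: state=(0.773, -0.010)
t=2.500: state=(1.313, 0.071)
t=3.000: state=(1.661, 0.172)
t=3.500: state=(1.780, 0.279)
t=4.000: state=(1.789, 0.384)
t=4.060: state=(1.787, 0.397)
next step: t=4.080: state=(1.786, 0.401) — w has crossed 0.4
linear interpolation between t=4.060 (0.39652) and t=4.080 (0.40062) → t≈4.077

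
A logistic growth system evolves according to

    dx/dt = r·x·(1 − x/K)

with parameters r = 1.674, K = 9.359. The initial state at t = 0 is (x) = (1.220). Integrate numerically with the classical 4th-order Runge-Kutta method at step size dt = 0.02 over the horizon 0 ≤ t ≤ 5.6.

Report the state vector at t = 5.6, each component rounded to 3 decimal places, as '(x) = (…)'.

(x) = (9.354)

t=0.000: state=(1.220)
step 1 (dt=0.02): k1=(1.776), k2=(1.798), k3=(1.798), k4=(1.820); state += dt/6·(k1+2k2+2k3+k4)
t=0.020: state=(1.256)
t=0.040: state=(1.293)
t=0.060: state=(1.331)
continuing one RK4 step at a time; state shown every 10 steps (Δt=0.2):
t=0.200: state=(1.621)
t=0.400: state=(2.120)
t=0.600: state=(2.718)
t=0.800: state=(3.405)
t=1.000: state=(4.158)
t=1.200: state=(4.939)
t=1.400: state=(5.706)
t=1.600: state=(6.418)
t=1.800: state=(7.049)
t=2.000: state=(7.581)
t=2.200: state=(8.014)
t=2.400: state=(8.356)
t=2.600: state=(8.619)
t=2.800: state=(8.817)
t=3.000: state=(8.965)
t=3.200: state=(9.074)
t=3.400: state=(9.153)
t=3.600: state=(9.211)
t=3.800: state=(9.252)
t=4.000: state=(9.282)
t=4.200: state=(9.304)
t=4.400: state=(9.320)
t=4.600: state=(9.331)
t=4.800: state=(9.339)
t=5.000: state=(9.345)
t=5.200: state=(9.349)
t=5.400: state=(9.352)
t=5.600: state=(9.354)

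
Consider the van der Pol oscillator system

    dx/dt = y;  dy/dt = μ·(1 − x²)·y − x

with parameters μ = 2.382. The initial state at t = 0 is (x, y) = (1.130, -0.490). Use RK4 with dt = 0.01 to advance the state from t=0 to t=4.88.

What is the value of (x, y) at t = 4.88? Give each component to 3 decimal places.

(x, y) = (-0.175, 2.401)

t=0.000: state=(1.130, -0.490)
step 1 (dt=0.01): k1=(-0.490, -0.807), k2=(-0.494, -0.808), k3=(-0.494, -0.808), k4=(-0.498, -0.810); state += dt/6·(k1+2k2+2k3+k4)
t=0.010: state=(1.125, -0.498)
t=0.020: state=(1.120, -0.506)
t=0.030: state=(1.115, -0.514)
continuing one RK4 step at a time; state shown every 20 steps (Δt=0.2):
t=0.200: state=(1.015, -0.664)
t=0.400: state=(0.861, -0.896)
t=0.600: state=(0.648, -1.264)
t=0.800: state=(0.336, -1.922)
t=1.000: state=(-0.155, -3.080)
t=1.200: state=(-0.900, -4.177)
t=1.400: state=(-1.642, -2.750)
t=1.600: state=(-1.961, -0.671)
t=1.800: state=(-2.007, 0.050)
t=2.000: state=(-1.975, 0.226)
t=2.200: state=(-1.924, 0.276)
t=2.400: state=(-1.867, 0.299)
t=2.600: state=(-1.805, 0.318)
t=2.800: state=(-1.739, 0.338)
t=3.000: state=(-1.669, 0.362)
t=3.200: state=(-1.594, 0.391)
t=3.400: state=(-1.513, 0.427)
t=3.600: state=(-1.423, 0.473)
t=3.800: state=(-1.322, 0.536)
t=4.000: state=(-1.207, 0.624)
t=4.200: state=(-1.070, 0.755)
t=4.400: state=(-0.900, 0.964)
t=4.600: state=(-0.675, 1.324)
t=4.800: state=(-0.350, 1.992)
t=4.880: state=(-0.175, 2.401)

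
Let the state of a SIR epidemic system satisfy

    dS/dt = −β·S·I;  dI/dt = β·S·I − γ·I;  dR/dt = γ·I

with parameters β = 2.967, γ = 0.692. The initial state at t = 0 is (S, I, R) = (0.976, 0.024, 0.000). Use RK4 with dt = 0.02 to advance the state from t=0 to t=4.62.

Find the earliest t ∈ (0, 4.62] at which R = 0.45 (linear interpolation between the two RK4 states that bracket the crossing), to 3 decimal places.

t = 2.595

t=0.000: state=(0.976, 0.024, 0.000)
step 1 (dt=0.02): k1=(-0.069, 0.053, 0.017), k2=(-0.071, 0.054, 0.017), k3=(-0.071, 0.054, 0.017), k4=(-0.073, 0.055, 0.017); state += dt/6·(k1+2k2+2k3+k4)
t=0.020: state=(0.975, 0.025, 0.000)
t=0.040: state=(0.973, 0.026, 0.001)
t=0.060: state=(0.972, 0.027, 0.001)
continuing one RK4 step at a time; state shown every 10 steps (Δt=0.2):
t=0.200: state=(0.959, 0.037, 0.004)
t=0.400: state=(0.933, 0.057, 0.011)
t=0.600: state=(0.895, 0.085, 0.020)
t=0.800: state=(0.842, 0.124, 0.035)
t=1.000: state=(0.771, 0.174, 0.055)
t=1.200: state=(0.683, 0.234, 0.083)
t=1.400: state=(0.584, 0.296, 0.120)
t=1.600: state=(0.481, 0.354, 0.165)
t=1.800: state=(0.384, 0.398, 0.217)
t=2.000: state=(0.301, 0.425, 0.274)
t=2.200: state=(0.233, 0.433, 0.334)
t=2.400: state=(0.181, 0.426, 0.394)
t=2.580: state=(0.144, 0.410, 0.446)
next step: t=2.600: state=(0.141, 0.408, 0.451) — R has crossed 0.45
linear interpolation between t=2.580 (0.44570) and t=2.600 (0.45136) → t≈2.595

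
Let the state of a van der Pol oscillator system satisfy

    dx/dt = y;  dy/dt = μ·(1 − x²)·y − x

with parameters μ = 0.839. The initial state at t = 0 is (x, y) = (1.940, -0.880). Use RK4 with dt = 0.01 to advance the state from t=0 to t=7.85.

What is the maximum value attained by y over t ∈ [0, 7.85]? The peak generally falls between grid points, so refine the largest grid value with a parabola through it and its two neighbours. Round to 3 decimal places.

max y = 2.523

t=0.000: state=(1.940, -0.880)
step 1 (dt=0.01): k1=(-0.880, 0.100), k2=(-0.879, 0.091), k3=(-0.880, 0.091), k4=(-0.879, 0.082); state += dt/6·(k1+2k2+2k3+k4)
t=0.010: state=(1.931, -0.879)
t=0.020: state=(1.922, -0.878)
t=0.030: state=(1.914, -0.878)
continuing one RK4 step at a time; state shown every 50 steps (Δt=0.5):
t=0.500: state=(1.484, -0.992)
t=1.000: state=(0.904, -1.377)
t=1.500: state=(0.040, -2.148)
t=2.000: state=(-1.186, -2.430)
t=2.500: state=(-1.968, -0.591)
t=3.000: state=(-1.965, 0.403)
t=3.500: state=(-1.669, 0.746)
t=4.000: state=(-1.222, 1.060)
t=4.500: state=(-0.569, 1.608)
t=5.000: state=(0.443, 2.431)
t=5.500: state=(1.605, 1.748)
t=6.000: state=(2.007, 0.041)
t=6.500: state=(1.846, -0.569)
t=7.000: state=(1.486, -0.867)
t=7.500: state=(0.963, -1.259)
t=7.850: state=(0.448, -1.718)
largest grid value and its neighbours: y(5.130)=2.52259, y(5.140)=2.52312, y(5.150)=2.52255
parabola through these three points peaks at t≈5.140 with y≈2.52312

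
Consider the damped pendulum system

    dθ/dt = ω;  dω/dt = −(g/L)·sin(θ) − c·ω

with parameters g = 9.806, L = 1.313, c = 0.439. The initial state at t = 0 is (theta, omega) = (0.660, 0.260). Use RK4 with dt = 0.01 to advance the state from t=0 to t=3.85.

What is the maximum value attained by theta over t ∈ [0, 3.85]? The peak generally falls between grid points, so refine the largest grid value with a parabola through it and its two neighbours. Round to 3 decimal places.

max theta = 0.667

t=0.000: state=(0.660, 0.260)
step 1 (dt=0.01): k1=(0.260, -4.693), k2=(0.237, -4.691), k3=(0.237, -4.690), k4=(0.213, -4.686); state += dt/6·(k1+2k2+2k3+k4)
t=0.010: state=(0.662, 0.213)
t=0.020: state=(0.664, 0.166)
t=0.030: state=(0.666, 0.120)
continuing one RK4 step at a time; state shown every 20 steps (Δt=0.2):
t=0.200: state=(0.621, -0.633)
t=0.400: state=(0.422, -1.302)
t=0.600: state=(0.126, -1.582)
t=0.800: state=(-0.180, -1.403)
t=1.000: state=(-0.410, -0.855)
t=1.200: state=(-0.510, -0.132)
t=1.400: state=(-0.465, 0.564)
t=1.600: state=(-0.298, 1.057)
t=1.800: state=(-0.064, 1.227)
t=2.000: state=(0.169, 1.042)
t=2.200: state=(0.335, 0.587)
t=2.400: state=(0.395, 0.013)
t=2.600: state=(0.343, -0.515)
t=2.800: state=(0.202, -0.863)
t=3.000: state=(0.016, -0.945)
t=3.200: state=(-0.158, -0.758)
t=3.400: state=(-0.274, -0.378)
t=3.600: state=(-0.305, 0.073)
t=3.800: state=(-0.249, 0.466)
t=3.850: state=(-0.224, 0.543)
largest grid value and its neighbours: theta(0.050)=0.66715, theta(0.060)=0.66719, theta(0.070)=0.66676
parabola through these three points peaks at t≈0.056 with theta≈0.66723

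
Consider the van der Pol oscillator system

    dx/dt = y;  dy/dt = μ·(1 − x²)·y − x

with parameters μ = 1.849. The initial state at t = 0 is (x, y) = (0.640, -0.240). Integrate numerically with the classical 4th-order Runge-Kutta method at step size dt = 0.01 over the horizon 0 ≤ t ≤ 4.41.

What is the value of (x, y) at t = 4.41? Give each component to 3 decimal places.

t=0.000: state=(0.640, -0.240)
step 1 (dt=0.01): k1=(-0.240, -0.902), k2=(-0.245, -0.906), k3=(-0.245, -0.906), k4=(-0.249, -0.911); state += dt/6·(k1+2k2+2k3+k4)
t=0.010: state=(0.638, -0.249)
t=0.020: state=(0.635, -0.258)
t=0.030: state=(0.632, -0.267)
continuing one RK4 step at a time; state shown every 20 steps (Δt=0.2):
t=0.200: state=(0.573, -0.441)
t=0.400: state=(0.460, -0.697)
t=0.600: state=(0.288, -1.047)
t=0.800: state=(0.032, -1.539)
t=1.000: state=(-0.338, -2.170)
t=1.200: state=(-0.826, -2.634)
t=1.400: state=(-1.332, -2.243)
t=1.600: state=(-1.673, -1.139)
t=1.800: state=(-1.807, -0.285)
t=2.000: state=(-1.818, 0.123)
t=2.200: state=(-1.773, 0.299)
t=2.400: state=(-1.704, 0.388)
t=2.600: state=(-1.620, 0.447)
t=2.800: state=(-1.525, 0.503)
t=3.000: state=(-1.418, 0.567)
t=3.200: state=(-1.297, 0.650)
t=3.400: state=(-1.156, 0.764)
t=3.600: state=(-0.988, 0.932)
t=3.800: state=(-0.777, 1.194)
t=4.000: state=(-0.499, 1.624)
t=4.200: state=(-0.109, 2.333)
t=4.400: state=(0.452, 3.281)
t=4.410: state=(0.485, 3.324)

(x, y) = (0.485, 3.324)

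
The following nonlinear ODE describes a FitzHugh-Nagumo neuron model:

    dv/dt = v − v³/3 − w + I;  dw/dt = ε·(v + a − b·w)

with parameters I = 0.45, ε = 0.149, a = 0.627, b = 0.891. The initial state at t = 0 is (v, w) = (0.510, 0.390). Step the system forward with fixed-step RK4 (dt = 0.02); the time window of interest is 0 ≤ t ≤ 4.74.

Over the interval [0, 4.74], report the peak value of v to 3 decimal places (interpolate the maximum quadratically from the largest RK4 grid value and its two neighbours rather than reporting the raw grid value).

max v = 1.483

t=0.000: state=(0.510, 0.390)
step 1 (dt=0.02): k1=(0.526, 0.118), k2=(0.528, 0.118), k3=(0.528, 0.118), k4=(0.531, 0.119); state += dt/6·(k1+2k2+2k3+k4)
t=0.020: state=(0.521, 0.392)
t=0.040: state=(0.531, 0.395)
t=0.060: state=(0.542, 0.397)
continuing one RK4 step at a time; state shown every 10 steps (Δt=0.2):
t=0.200: state=(0.620, 0.415)
t=0.400: state=(0.739, 0.442)
t=0.600: state=(0.864, 0.473)
t=0.800: state=(0.988, 0.506)
t=1.000: state=(1.106, 0.542)
t=1.200: state=(1.211, 0.580)
t=1.400: state=(1.300, 0.621)
t=1.600: state=(1.370, 0.662)
t=1.800: state=(1.421, 0.704)
t=2.000: state=(1.455, 0.747)
t=2.200: state=(1.474, 0.789)
t=2.400: state=(1.483, 0.830)
t=2.600: state=(1.482, 0.870)
t=2.800: state=(1.474, 0.909)
t=3.000: state=(1.461, 0.947)
t=3.200: state=(1.444, 0.983)
t=3.400: state=(1.424, 1.018)
t=3.600: state=(1.402, 1.052)
t=3.800: state=(1.377, 1.083)
t=4.000: state=(1.351, 1.113)
t=4.200: state=(1.323, 1.142)
t=4.400: state=(1.294, 1.169)
t=4.600: state=(1.264, 1.195)
t=4.740: state=(1.242, 1.211)
largest grid value and its neighbours: v(2.460)=1.48323, v(2.480)=1.48326, v(2.500)=1.48321
parabola through these three points peaks at t≈2.477 with v≈1.48326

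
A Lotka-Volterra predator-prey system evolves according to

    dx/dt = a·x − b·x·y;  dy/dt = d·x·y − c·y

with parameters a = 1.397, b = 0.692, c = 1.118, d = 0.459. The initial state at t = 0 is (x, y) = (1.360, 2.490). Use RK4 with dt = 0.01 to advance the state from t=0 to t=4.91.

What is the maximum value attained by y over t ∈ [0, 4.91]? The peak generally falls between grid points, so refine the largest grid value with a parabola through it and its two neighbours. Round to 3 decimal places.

t=0.000: state=(1.360, 2.490)
step 1 (dt=0.01): k1=(-0.443, -1.229), k2=(-0.437, -1.229), k3=(-0.437, -1.229), k4=(-0.431, -1.228); state += dt/6·(k1+2k2+2k3+k4)
t=0.010: state=(1.356, 2.478)
t=0.020: state=(1.351, 2.465)
t=0.030: state=(1.347, 2.453)
continuing one RK4 step at a time; state shown every 20 steps (Δt=0.2):
t=0.200: state=(1.296, 2.248)
t=0.400: state=(1.275, 2.022)
t=0.600: state=(1.293, 1.819)
t=0.800: state=(1.346, 1.642)
t=1.000: state=(1.434, 1.491)
t=1.200: state=(1.556, 1.367)
t=1.400: state=(1.715, 1.270)
t=1.600: state=(1.912, 1.199)
t=1.800: state=(2.149, 1.155)
t=2.000: state=(2.426, 1.139)
t=2.200: state=(2.738, 1.154)
t=2.400: state=(3.076, 1.205)
t=2.600: state=(3.423, 1.298)
t=2.800: state=(3.746, 1.443)
t=3.000: state=(4.003, 1.648)
t=3.200: state=(4.139, 1.917)
t=3.400: state=(4.106, 2.242)
t=3.600: state=(3.886, 2.591)
t=3.800: state=(3.510, 2.912)
t=4.000: state=(3.048, 3.147)
t=4.200: state=(2.583, 3.258)
t=4.400: state=(2.176, 3.239)
t=4.600: state=(1.852, 3.114)
t=4.800: state=(1.612, 2.917)
t=4.910: state=(1.513, 2.791)
largest grid value and its neighbours: y(4.260)=3.26498, y(4.270)=3.26508, y(4.280)=3.26487
parabola through these three points peaks at t≈4.268 with y≈3.26509

max y = 3.265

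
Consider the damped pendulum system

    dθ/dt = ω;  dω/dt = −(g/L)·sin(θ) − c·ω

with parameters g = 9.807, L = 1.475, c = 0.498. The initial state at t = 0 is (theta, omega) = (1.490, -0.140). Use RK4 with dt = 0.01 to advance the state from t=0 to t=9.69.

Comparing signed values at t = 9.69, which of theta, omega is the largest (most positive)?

largest component: omega

t=0.000: state=(1.490, -0.140)
step 1 (dt=0.01): k1=(-0.140, -6.557), k2=(-0.173, -6.541), k3=(-0.173, -6.541), k4=(-0.205, -6.524); state += dt/6·(k1+2k2+2k3+k4)
t=0.010: state=(1.488, -0.205)
t=0.020: state=(1.486, -0.270)
t=0.030: state=(1.483, -0.335)
continuing one RK4 step at a time; state shown every 50 steps (Δt=0.5):
t=0.500: state=(0.693, -2.759)
t=1.000: state=(-0.674, -2.003)
t=1.500: state=(-0.967, 0.814)
t=2.000: state=(-0.101, 2.181)
t=2.500: state=(0.692, 0.640)
t=3.000: state=(0.479, -1.309)
t=3.500: state=(-0.269, -1.269)
t=4.000: state=(-0.518, 0.333)
t=4.500: state=(-0.071, 1.179)
t=5.000: state=(0.366, 0.360)
t=5.500: state=(0.246, -0.727)
t=6.000: state=(-0.158, -0.663)
t=6.500: state=(-0.273, 0.227)
t=7.000: state=(-0.017, 0.635)
t=7.500: state=(0.204, 0.145)
t=8.000: state=(0.117, -0.421)
t=8.500: state=(-0.100, -0.327)
t=9.000: state=(-0.141, 0.163)
t=9.500: state=(0.007, 0.337)
t=9.690: state=(0.065, 0.262)
compare at T: theta=0.065, omega=0.262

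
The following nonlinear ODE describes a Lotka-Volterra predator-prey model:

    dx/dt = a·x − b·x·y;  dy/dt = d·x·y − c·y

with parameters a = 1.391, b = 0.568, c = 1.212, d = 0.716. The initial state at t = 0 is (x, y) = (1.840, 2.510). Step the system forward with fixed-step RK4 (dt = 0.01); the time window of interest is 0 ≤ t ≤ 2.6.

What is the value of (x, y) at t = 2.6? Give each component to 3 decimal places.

t=0.000: state=(1.840, 2.510)
step 1 (dt=0.01): k1=(-0.064, 0.265), k2=(-0.065, 0.264), k3=(-0.065, 0.264), k4=(-0.067, 0.264); state += dt/6·(k1+2k2+2k3+k4)
t=0.010: state=(1.839, 2.513)
t=0.020: state=(1.839, 2.515)
t=0.030: state=(1.838, 2.518)
continuing one RK4 step at a time; state shown every 10 steps (Δt=0.1):
t=0.100: state=(1.832, 2.536)
t=0.200: state=(1.822, 2.560)
t=0.300: state=(1.809, 2.583)
t=0.400: state=(1.794, 2.603)
t=0.500: state=(1.778, 2.621)
t=0.600: state=(1.760, 2.635)
t=0.700: state=(1.741, 2.646)
t=0.800: state=(1.721, 2.653)
t=0.900: state=(1.701, 2.657)
t=1.000: state=(1.681, 2.657)
t=1.100: state=(1.661, 2.652)
t=1.200: state=(1.643, 2.645)
t=1.300: state=(1.625, 2.634)
t=1.400: state=(1.609, 2.619)
t=1.500: state=(1.594, 2.602)
t=1.600: state=(1.581, 2.583)
t=1.700: state=(1.570, 2.561)
t=1.800: state=(1.561, 2.538)
t=1.900: state=(1.554, 2.513)
t=2.000: state=(1.550, 2.488)
t=2.100: state=(1.547, 2.462)
t=2.200: state=(1.547, 2.437)
t=2.300: state=(1.550, 2.412)
t=2.400: state=(1.554, 2.387)
t=2.500: state=(1.560, 2.364)
t=2.600: state=(1.569, 2.343)

(x, y) = (1.569, 2.343)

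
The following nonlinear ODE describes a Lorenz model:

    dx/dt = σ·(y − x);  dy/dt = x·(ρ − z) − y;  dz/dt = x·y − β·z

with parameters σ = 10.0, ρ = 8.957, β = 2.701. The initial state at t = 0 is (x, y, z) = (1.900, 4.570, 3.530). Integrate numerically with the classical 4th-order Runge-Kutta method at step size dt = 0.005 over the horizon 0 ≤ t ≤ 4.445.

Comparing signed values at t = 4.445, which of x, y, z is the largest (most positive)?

t=0.000: state=(1.900, 4.570, 3.530)
step 1 (dt=0.005): k1=(26.700, 5.741, -0.852), k2=(26.176, 6.093, -0.513), k3=(26.198, 6.084, -0.519), k4=(25.694, 6.427, -0.184); state += dt/6·(k1+2k2+2k3+k4)
t=0.005: state=(2.031, 4.600, 3.527)
t=0.010: state=(2.157, 4.634, 3.528)
t=0.015: state=(2.279, 4.671, 3.532)
continuing one RK4 step at a time; state shown every 40 steps (Δt=0.2):
t=0.200: state=(5.509, 6.944, 5.771)
t=0.400: state=(6.780, 6.289, 10.508)
t=0.600: state=(4.485, 3.256, 10.112)
t=0.800: state=(3.014, 2.769, 7.434)
t=1.000: state=(3.231, 3.635, 5.814)
t=1.200: state=(4.439, 5.175, 6.049)
t=1.400: state=(5.664, 5.979, 8.154)
t=1.600: state=(5.347, 4.799, 9.499)
t=1.800: state=(4.203, 3.762, 8.554)
t=2.000: state=(3.821, 3.871, 7.246)
t=2.200: state=(4.273, 4.628, 6.868)
t=2.400: state=(4.988, 5.270, 7.641)
t=2.600: state=(5.156, 5.029, 8.602)
t=2.800: state=(4.661, 4.374, 8.552)
t=3.000: state=(4.262, 4.181, 7.857)
t=3.200: state=(4.342, 4.483, 7.426)
t=3.400: state=(4.701, 4.879, 7.628)
t=3.600: state=(4.911, 4.922, 8.144)
t=3.800: state=(4.760, 4.625, 8.324)
t=4.000: state=(4.506, 4.415, 8.050)
t=4.200: state=(4.452, 4.488, 7.742)
t=4.400: state=(4.603, 4.699, 7.729)
t=4.445: state=(4.646, 4.738, 7.770)
compare at T: x=4.646, y=4.738, z=7.770

largest component: z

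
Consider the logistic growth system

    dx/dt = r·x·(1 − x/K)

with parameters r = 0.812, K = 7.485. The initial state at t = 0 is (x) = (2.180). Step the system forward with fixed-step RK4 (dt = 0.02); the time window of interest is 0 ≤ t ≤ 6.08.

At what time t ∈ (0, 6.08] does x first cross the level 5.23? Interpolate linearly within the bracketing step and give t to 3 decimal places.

t=0.000: state=(2.180)
step 1 (dt=0.02): k1=(1.255), k2=(1.259), k3=(1.259), k4=(1.263); state += dt/6·(k1+2k2+2k3+k4)
t=0.020: state=(2.205)
t=0.040: state=(2.231)
t=0.060: state=(2.256)
continuing one RK4 step at a time; state shown every 10 steps (Δt=0.2):
t=0.200: state=(2.439)
t=0.400: state=(2.713)
t=0.600: state=(3.000)
t=0.800: state=(3.296)
t=1.000: state=(3.598)
t=1.200: state=(3.902)
t=1.400: state=(4.203)
t=1.600: state=(4.499)
t=1.800: state=(4.785)
t=2.000: state=(5.059)
t=2.120: state=(5.216)
next step: t=2.140: state=(5.241) — x has crossed 5.23
linear interpolation between t=2.120 (5.21556) and t=2.140 (5.24116) → t≈2.131

t = 2.131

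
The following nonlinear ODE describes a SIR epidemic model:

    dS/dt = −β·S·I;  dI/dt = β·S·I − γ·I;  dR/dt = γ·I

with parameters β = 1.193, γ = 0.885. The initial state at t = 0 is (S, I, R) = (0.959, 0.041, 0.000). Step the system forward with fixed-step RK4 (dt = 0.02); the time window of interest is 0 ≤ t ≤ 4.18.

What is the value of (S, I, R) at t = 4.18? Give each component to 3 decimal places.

t=0.000: state=(0.959, 0.041, 0.000)
step 1 (dt=0.02): k1=(-0.047, 0.011, 0.036), k2=(-0.047, 0.011, 0.036), k3=(-0.047, 0.011, 0.036), k4=(-0.047, 0.011, 0.036); state += dt/6·(k1+2k2+2k3+k4)
t=0.020: state=(0.958, 0.041, 0.001)
t=0.040: state=(0.957, 0.041, 0.001)
t=0.060: state=(0.956, 0.042, 0.002)
continuing one RK4 step at a time; state shown every 10 steps (Δt=0.2):
t=0.200: state=(0.949, 0.043, 0.007)
t=0.400: state=(0.939, 0.045, 0.015)
t=0.600: state=(0.929, 0.047, 0.023)
t=0.800: state=(0.918, 0.049, 0.032)
t=1.000: state=(0.907, 0.052, 0.041)
t=1.200: state=(0.896, 0.054, 0.050)
t=1.400: state=(0.885, 0.056, 0.060)
t=1.600: state=(0.873, 0.057, 0.070)
t=1.800: state=(0.861, 0.059, 0.080)
t=2.000: state=(0.848, 0.061, 0.091)
t=2.200: state=(0.836, 0.062, 0.102)
t=2.400: state=(0.824, 0.063, 0.113)
t=2.600: state=(0.811, 0.065, 0.124)
t=2.800: state=(0.799, 0.066, 0.136)
t=3.000: state=(0.786, 0.066, 0.147)
t=3.200: state=(0.774, 0.067, 0.159)
t=3.400: state=(0.761, 0.067, 0.171)
t=3.600: state=(0.749, 0.068, 0.183)
t=3.800: state=(0.737, 0.068, 0.195)
t=4.000: state=(0.725, 0.068, 0.207)
t=4.180: state=(0.715, 0.067, 0.218)

(S, I, R) = (0.715, 0.067, 0.218)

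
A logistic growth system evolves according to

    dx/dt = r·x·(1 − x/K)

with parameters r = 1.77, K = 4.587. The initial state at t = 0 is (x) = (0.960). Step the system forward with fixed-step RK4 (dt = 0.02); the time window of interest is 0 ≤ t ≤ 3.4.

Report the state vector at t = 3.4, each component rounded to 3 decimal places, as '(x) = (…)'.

(x) = (4.545)

t=0.000: state=(0.960)
step 1 (dt=0.02): k1=(1.344), k2=(1.357), k3=(1.357), k4=(1.371); state += dt/6·(k1+2k2+2k3+k4)
t=0.020: state=(0.987)
t=0.040: state=(1.015)
t=0.060: state=(1.043)
continuing one RK4 step at a time; state shown every 10 steps (Δt=0.2):
t=0.200: state=(1.256)
t=0.400: state=(1.603)
t=0.600: state=(1.989)
t=0.800: state=(2.393)
t=1.000: state=(2.791)
t=1.200: state=(3.160)
t=1.400: state=(3.483)
t=1.600: state=(3.752)
t=1.800: state=(3.967)
t=2.000: state=(4.134)
t=2.200: state=(4.259)
t=2.400: state=(4.352)
t=2.600: state=(4.419)
t=2.800: state=(4.468)
t=3.000: state=(4.503)
t=3.200: state=(4.528)
t=3.400: state=(4.545)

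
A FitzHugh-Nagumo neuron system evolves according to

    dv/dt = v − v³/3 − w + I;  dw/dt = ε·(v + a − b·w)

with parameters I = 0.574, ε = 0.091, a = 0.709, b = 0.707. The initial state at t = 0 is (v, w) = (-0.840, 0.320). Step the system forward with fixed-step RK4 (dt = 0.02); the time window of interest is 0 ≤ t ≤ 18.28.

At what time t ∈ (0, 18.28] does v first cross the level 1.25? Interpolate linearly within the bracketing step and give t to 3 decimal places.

t=0.000: state=(-0.840, 0.320)
step 1 (dt=0.02): k1=(-0.388, -0.033), k2=(-0.389, -0.033), k3=(-0.389, -0.033), k4=(-0.390, -0.033); state += dt/6·(k1+2k2+2k3+k4)
t=0.020: state=(-0.848, 0.319)
t=0.040: state=(-0.856, 0.319)
t=0.060: state=(-0.863, 0.318)
continuing one RK4 step at a time; state shown every 50 steps (Δt=1):
t=1.000: state=(-1.217, 0.271)
t=2.000: state=(-1.416, 0.199)
t=3.000: state=(-1.447, 0.122)
t=4.000: state=(-1.412, 0.051)
t=5.000: state=(-1.356, -0.012)
t=6.000: state=(-1.292, -0.065)
t=7.000: state=(-1.224, -0.110)
t=8.000: state=(-1.150, -0.145)
t=9.000: state=(-1.071, -0.171)
t=10.000: state=(-0.981, -0.189)
t=11.000: state=(-0.875, -0.196)
t=12.000: state=(-0.737, -0.193)
t=13.000: state=(-0.529, -0.175)
t=14.000: state=(-0.135, -0.133)
t=15.000: state=(0.762, -0.039)
t=15.380: state=(1.230, 0.020)
next step: t=15.400: state=(1.254, 0.024) — v has crossed 1.25
linear interpolation between t=15.380 (1.23041) and t=15.400 (1.25352) → t≈15.397

t = 15.397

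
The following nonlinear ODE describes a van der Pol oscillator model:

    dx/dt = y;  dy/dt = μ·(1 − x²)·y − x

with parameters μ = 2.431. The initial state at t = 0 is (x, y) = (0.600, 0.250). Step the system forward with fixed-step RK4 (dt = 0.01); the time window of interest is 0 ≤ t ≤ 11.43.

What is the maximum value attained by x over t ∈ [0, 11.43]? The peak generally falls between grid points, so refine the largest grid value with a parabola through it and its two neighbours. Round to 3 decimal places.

t=0.000: state=(0.600, 0.250)
step 1 (dt=0.01): k1=(0.250, -0.211), k2=(0.249, -0.215), k3=(0.249, -0.215), k4=(0.248, -0.219); state += dt/6·(k1+2k2+2k3+k4)
t=0.010: state=(0.602, 0.248)
t=0.020: state=(0.605, 0.246)
t=0.030: state=(0.607, 0.243)
continuing one RK4 step at a time; state shown every 50 steps (Δt=0.5):
t=0.500: state=(0.682, 0.042)
t=1.000: state=(0.605, -0.398)
t=1.500: state=(0.190, -1.453)
t=2.000: state=(-1.098, -3.325)
t=2.500: state=(-1.879, -0.102)
t=3.000: state=(-1.788, 0.299)
t=3.500: state=(-1.619, 0.372)
t=4.000: state=(-1.410, 0.473)
t=4.500: state=(-1.128, 0.688)
t=5.000: state=(-0.652, 1.365)
t=5.500: state=(0.594, 4.073)
t=6.000: state=(1.996, 0.465)
t=6.500: state=(1.957, -0.259)
t=7.000: state=(1.813, -0.310)
t=7.500: state=(1.645, -0.364)
t=8.000: state=(1.443, -0.455)
t=8.500: state=(1.175, -0.645)
t=9.000: state=(0.742, -1.204)
t=9.500: state=(-0.325, -3.593)
t=10.000: state=(-1.948, -0.940)
t=10.500: state=(-1.974, 0.244)
t=11.000: state=(-1.834, 0.304)
t=11.430: state=(-1.695, 0.347)
largest grid value and its neighbours: x(6.120)=2.02189, x(6.130)=2.02209, x(6.140)=2.02209
parabola through these three points peaks at t≈6.135 with x≈2.02212

max x = 2.022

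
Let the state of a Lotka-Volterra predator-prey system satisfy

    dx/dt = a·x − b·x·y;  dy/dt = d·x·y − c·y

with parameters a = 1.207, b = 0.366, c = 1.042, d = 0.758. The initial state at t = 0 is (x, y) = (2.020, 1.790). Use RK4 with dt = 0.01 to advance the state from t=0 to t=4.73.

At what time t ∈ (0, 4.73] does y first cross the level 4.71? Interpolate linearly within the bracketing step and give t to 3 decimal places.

t = 1.194

t=0.000: state=(2.020, 1.790)
step 1 (dt=0.01): k1=(1.115, 0.876), k2=(1.115, 0.885), k3=(1.115, 0.885), k4=(1.114, 0.895); state += dt/6·(k1+2k2+2k3+k4)
t=0.010: state=(2.031, 1.799)
t=0.020: state=(2.042, 1.808)
t=0.030: state=(2.053, 1.817)
continuing one RK4 step at a time; state shown every 20 steps (Δt=0.2):
t=0.200: state=(2.239, 2.007)
t=0.400: state=(2.434, 2.324)
t=0.600: state=(2.575, 2.760)
t=0.800: state=(2.625, 3.328)
t=1.000: state=(2.556, 4.008)
t=1.190: state=(2.375, 4.696)
next step: t=1.200: state=(2.363, 4.732) — y has crossed 4.71
linear interpolation between t=1.190 (4.69620) and t=1.200 (4.73174) → t≈1.194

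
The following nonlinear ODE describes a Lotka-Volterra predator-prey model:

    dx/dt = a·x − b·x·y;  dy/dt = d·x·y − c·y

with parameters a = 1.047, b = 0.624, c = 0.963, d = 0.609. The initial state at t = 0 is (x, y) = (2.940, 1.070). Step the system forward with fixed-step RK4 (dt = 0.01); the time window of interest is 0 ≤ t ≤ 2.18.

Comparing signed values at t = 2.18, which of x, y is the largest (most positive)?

t=0.000: state=(2.940, 1.070)
step 1 (dt=0.01): k1=(1.115, 0.885), k2=(1.109, 0.893), k3=(1.109, 0.893), k4=(1.103, 0.900); state += dt/6·(k1+2k2+2k3+k4)
t=0.010: state=(2.951, 1.079)
t=0.020: state=(2.962, 1.088)
t=0.030: state=(2.973, 1.097)
continuing one RK4 step at a time; state shown every 10 steps (Δt=0.1):
t=0.100: state=(3.045, 1.166)
t=0.200: state=(3.133, 1.278)
t=0.300: state=(3.199, 1.408)
t=0.400: state=(3.239, 1.556)
t=0.500: state=(3.247, 1.722)
t=0.600: state=(3.220, 1.905)
t=0.700: state=(3.156, 2.101)
t=0.800: state=(3.054, 2.305)
t=0.900: state=(2.918, 2.512)
t=1.000: state=(2.752, 2.711)
t=1.100: state=(2.566, 2.896)
t=1.200: state=(2.366, 3.056)
t=1.300: state=(2.162, 3.186)
t=1.400: state=(1.961, 3.280)
t=1.500: state=(1.771, 3.337)
t=1.600: state=(1.596, 3.358)
t=1.700: state=(1.437, 3.344)
t=1.800: state=(1.297, 3.301)
t=1.900: state=(1.174, 3.232)
t=2.000: state=(1.069, 3.142)
t=2.100: state=(0.979, 3.037)
t=2.180: state=(0.916, 2.944)
compare at T: x=0.916, y=2.944

largest component: y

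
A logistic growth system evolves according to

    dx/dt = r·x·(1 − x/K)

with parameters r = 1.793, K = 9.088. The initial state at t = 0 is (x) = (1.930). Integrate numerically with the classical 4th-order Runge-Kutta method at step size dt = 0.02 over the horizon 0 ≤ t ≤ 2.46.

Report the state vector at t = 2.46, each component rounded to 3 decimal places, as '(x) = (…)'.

(x) = (8.696)

t=0.000: state=(1.930)
step 1 (dt=0.02): k1=(2.726), k2=(2.754), k3=(2.754), k4=(2.782); state += dt/6·(k1+2k2+2k3+k4)
t=0.020: state=(1.985)
t=0.040: state=(2.041)
t=0.060: state=(2.099)
continuing one RK4 step at a time; state shown every 5 steps (Δt=0.1):
t=0.100: state=(2.217)
t=0.200: state=(2.531)
t=0.300: state=(2.871)
t=0.400: state=(3.234)
t=0.500: state=(3.616)
t=0.600: state=(4.013)
t=0.700: state=(4.418)
t=0.800: state=(4.825)
t=0.900: state=(5.227)
t=1.000: state=(5.619)
t=1.100: state=(5.995)
t=1.200: state=(6.349)
t=1.300: state=(6.680)
t=1.400: state=(6.984)
t=1.500: state=(7.259)
t=1.600: state=(7.507)
t=1.700: state=(7.728)
t=1.800: state=(7.923)
t=1.900: state=(8.093)
t=2.000: state=(8.241)
t=2.100: state=(8.369)
t=2.200: state=(8.479)
t=2.300: state=(8.573)
t=2.400: state=(8.654)
t=2.460: state=(8.696)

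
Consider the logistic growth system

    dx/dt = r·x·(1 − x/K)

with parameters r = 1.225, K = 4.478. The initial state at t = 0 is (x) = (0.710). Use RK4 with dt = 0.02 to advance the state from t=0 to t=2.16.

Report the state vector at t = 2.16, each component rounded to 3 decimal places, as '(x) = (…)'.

(x) = (3.253)

t=0.000: state=(0.710)
step 1 (dt=0.02): k1=(0.732), k2=(0.738), k3=(0.738), k4=(0.744); state += dt/6·(k1+2k2+2k3+k4)
t=0.020: state=(0.725)
t=0.040: state=(0.740)
t=0.060: state=(0.755)
continuing one RK4 step at a time; state shown every 5 steps (Δt=0.1):
t=0.100: state=(0.786)
t=0.200: state=(0.869)
t=0.300: state=(0.958)
t=0.400: state=(1.053)
t=0.500: state=(1.155)
t=0.600: state=(1.263)
t=0.700: state=(1.377)
t=0.800: state=(1.497)
t=0.900: state=(1.621)
t=1.000: state=(1.750)
t=1.100: state=(1.882)
t=1.200: state=(2.017)
t=1.300: state=(2.153)
t=1.400: state=(2.290)
t=1.500: state=(2.427)
t=1.600: state=(2.562)
t=1.700: state=(2.695)
t=1.800: state=(2.825)
t=1.900: state=(2.951)
t=2.000: state=(3.071)
t=2.100: state=(3.187)
t=2.160: state=(3.253)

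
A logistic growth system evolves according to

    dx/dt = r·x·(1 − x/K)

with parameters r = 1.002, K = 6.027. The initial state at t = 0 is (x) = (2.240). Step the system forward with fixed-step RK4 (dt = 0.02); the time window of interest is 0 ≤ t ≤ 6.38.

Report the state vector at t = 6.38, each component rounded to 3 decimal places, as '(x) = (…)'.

(x) = (6.010)

t=0.000: state=(2.240)
step 1 (dt=0.02): k1=(1.410), k2=(1.414), k3=(1.414), k4=(1.417); state += dt/6·(k1+2k2+2k3+k4)
t=0.020: state=(2.268)
t=0.040: state=(2.297)
t=0.060: state=(2.325)
continuing one RK4 step at a time; state shown every 25 steps (Δt=0.5):
t=0.500: state=(2.977)
t=1.000: state=(3.719)
t=1.500: state=(4.380)
t=2.000: state=(4.908)
t=2.500: state=(5.296)
t=3.000: state=(5.562)
t=3.500: state=(5.736)
t=4.000: state=(5.847)
t=4.500: state=(5.917)
t=5.000: state=(5.960)
t=5.500: state=(5.986)
t=6.000: state=(6.002)
t=6.380: state=(6.010)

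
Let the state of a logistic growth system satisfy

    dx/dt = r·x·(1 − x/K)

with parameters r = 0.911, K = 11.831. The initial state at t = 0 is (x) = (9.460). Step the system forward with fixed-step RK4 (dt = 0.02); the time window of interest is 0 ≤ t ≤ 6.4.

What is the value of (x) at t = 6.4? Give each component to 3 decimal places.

t=0.000: state=(9.460)
step 1 (dt=0.02): k1=(1.727), k2=(1.718), k3=(1.718), k4=(1.708); state += dt/6·(k1+2k2+2k3+k4)
t=0.020: state=(9.494)
t=0.040: state=(9.528)
t=0.060: state=(9.562)
continuing one RK4 step at a time; state shown every 25 steps (Δt=0.5):
t=0.500: state=(10.209)
t=1.000: state=(10.748)
t=1.500: state=(11.120)
t=2.000: state=(11.370)
t=2.500: state=(11.535)
t=3.000: state=(11.641)
t=3.500: state=(11.710)
t=4.000: state=(11.754)
t=4.500: state=(11.782)
t=5.000: state=(11.800)
t=5.500: state=(11.811)
t=6.000: state=(11.818)
t=6.400: state=(11.822)

(x) = (11.822)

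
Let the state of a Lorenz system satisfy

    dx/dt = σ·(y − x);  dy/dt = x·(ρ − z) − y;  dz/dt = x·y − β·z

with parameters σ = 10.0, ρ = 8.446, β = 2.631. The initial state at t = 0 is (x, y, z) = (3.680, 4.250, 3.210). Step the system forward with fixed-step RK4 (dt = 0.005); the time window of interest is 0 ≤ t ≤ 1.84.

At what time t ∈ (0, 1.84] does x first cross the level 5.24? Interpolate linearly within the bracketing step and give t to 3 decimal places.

t = 0.158

t=0.000: state=(3.680, 4.250, 3.210)
step 1 (dt=0.005): k1=(5.700, 15.018, 7.194), k2=(5.933, 14.989, 7.346), k3=(5.926, 14.991, 7.348), k4=(6.153, 14.962, 7.502); state += dt/6·(k1+2k2+2k3+k4)
t=0.005: state=(3.710, 4.325, 3.247)
t=0.010: state=(3.741, 4.400, 3.285)
t=0.015: state=(3.775, 4.474, 3.325)
continuing one RK4 step at a time; state shown every 20 steps (Δt=0.1):
t=0.100: state=(4.578, 5.688, 4.286)
t=0.155: state=(5.206, 6.352, 5.226)
next step: t=0.160: state=(5.263, 6.403, 5.323) — x has crossed 5.24
linear interpolation between t=0.155 (5.20635) and t=0.160 (5.26349) → t≈0.158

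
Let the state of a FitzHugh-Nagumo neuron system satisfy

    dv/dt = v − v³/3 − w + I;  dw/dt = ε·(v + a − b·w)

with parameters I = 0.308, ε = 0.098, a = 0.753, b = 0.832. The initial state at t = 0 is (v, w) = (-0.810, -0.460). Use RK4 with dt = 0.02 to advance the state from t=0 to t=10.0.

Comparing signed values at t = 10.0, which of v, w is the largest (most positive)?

t=0.000: state=(-0.810, -0.460)
step 1 (dt=0.02): k1=(0.135, 0.032), k2=(0.135, 0.032), k3=(0.135, 0.032), k4=(0.135, 0.032); state += dt/6·(k1+2k2+2k3+k4)
t=0.020: state=(-0.807, -0.459)
t=0.040: state=(-0.805, -0.459)
t=0.060: state=(-0.802, -0.458)
continuing one RK4 step at a time; state shown every 25 steps (Δt=0.5):
t=0.500: state=(-0.740, -0.443)
t=1.000: state=(-0.663, -0.423)
t=1.500: state=(-0.573, -0.399)
t=2.000: state=(-0.462, -0.372)
t=2.500: state=(-0.316, -0.340)
t=3.000: state=(-0.109, -0.301)
t=3.500: state=(0.200, -0.251)
t=4.000: state=(0.656, -0.185)
t=4.500: state=(1.201, -0.096)
t=5.000: state=(1.599, 0.012)
t=5.500: state=(1.754, 0.129)
t=6.000: state=(1.774, 0.245)
t=6.500: state=(1.746, 0.356)
t=7.000: state=(1.703, 0.461)
t=7.500: state=(1.653, 0.559)
t=8.000: state=(1.600, 0.651)
t=8.500: state=(1.545, 0.737)
t=9.000: state=(1.487, 0.816)
t=9.500: state=(1.427, 0.890)
t=10.000: state=(1.364, 0.957)
compare at T: v=1.364, w=0.957

largest component: v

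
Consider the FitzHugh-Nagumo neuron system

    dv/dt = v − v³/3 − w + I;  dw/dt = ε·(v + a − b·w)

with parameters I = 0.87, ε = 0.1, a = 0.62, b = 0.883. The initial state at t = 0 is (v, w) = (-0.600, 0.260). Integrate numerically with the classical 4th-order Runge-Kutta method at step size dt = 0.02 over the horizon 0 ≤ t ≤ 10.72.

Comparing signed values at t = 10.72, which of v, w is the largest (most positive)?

t=0.000: state=(-0.600, 0.260)
step 1 (dt=0.02): k1=(0.082, -0.021), k2=(0.083, -0.021), k3=(0.083, -0.021), k4=(0.083, -0.021); state += dt/6·(k1+2k2+2k3+k4)
t=0.020: state=(-0.598, 0.260)
t=0.040: state=(-0.597, 0.259)
t=0.060: state=(-0.595, 0.259)
continuing one RK4 step at a time; state shown every 25 steps (Δt=0.5):
t=0.500: state=(-0.549, 0.251)
t=1.000: state=(-0.471, 0.245)
t=1.500: state=(-0.355, 0.245)
t=2.000: state=(-0.176, 0.251)
t=2.500: state=(0.107, 0.268)
t=3.000: state=(0.549, 0.303)
t=3.500: state=(1.128, 0.361)
t=4.000: state=(1.600, 0.443)
t=4.500: state=(1.799, 0.539)
t=5.000: state=(1.838, 0.635)
t=5.500: state=(1.823, 0.728)
t=6.000: state=(1.791, 0.815)
t=6.500: state=(1.755, 0.897)
t=7.000: state=(1.718, 0.973)
t=7.500: state=(1.680, 1.045)
t=8.000: state=(1.642, 1.111)
t=8.500: state=(1.605, 1.173)
t=9.000: state=(1.567, 1.230)
t=9.500: state=(1.529, 1.283)
t=10.000: state=(1.491, 1.332)
t=10.500: state=(1.453, 1.377)
t=10.720: state=(1.436, 1.395)
compare at T: v=1.436, w=1.395

largest component: v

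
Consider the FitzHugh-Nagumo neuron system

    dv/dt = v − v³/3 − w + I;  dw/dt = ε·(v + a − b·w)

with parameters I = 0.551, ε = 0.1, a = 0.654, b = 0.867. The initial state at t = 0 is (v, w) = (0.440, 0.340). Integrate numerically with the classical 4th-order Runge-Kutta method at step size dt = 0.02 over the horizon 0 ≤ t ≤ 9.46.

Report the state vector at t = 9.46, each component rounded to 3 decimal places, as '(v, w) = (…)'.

(v, w) = (0.889, 1.407)

t=0.000: state=(0.440, 0.340)
step 1 (dt=0.02): k1=(0.623, 0.080), k2=(0.627, 0.080), k3=(0.627, 0.080), k4=(0.631, 0.081); state += dt/6·(k1+2k2+2k3+k4)
t=0.020: state=(0.453, 0.342)
t=0.040: state=(0.465, 0.343)
t=0.060: state=(0.478, 0.345)
continuing one RK4 step at a time; state shown every 25 steps (Δt=0.5):
t=0.500: state=(0.799, 0.388)
t=1.000: state=(1.192, 0.452)
t=1.500: state=(1.482, 0.531)
t=2.000: state=(1.616, 0.617)
t=2.500: state=(1.648, 0.703)
t=3.000: state=(1.634, 0.785)
t=3.500: state=(1.600, 0.863)
t=4.000: state=(1.558, 0.936)
t=4.500: state=(1.513, 1.003)
t=5.000: state=(1.465, 1.066)
t=5.500: state=(1.415, 1.123)
t=6.000: state=(1.363, 1.175)
t=6.500: state=(1.309, 1.223)
t=7.000: state=(1.252, 1.266)
t=7.500: state=(1.192, 1.304)
t=8.000: state=(1.127, 1.337)
t=8.500: state=(1.055, 1.366)
t=9.000: state=(0.974, 1.390)
t=9.460: state=(0.889, 1.407)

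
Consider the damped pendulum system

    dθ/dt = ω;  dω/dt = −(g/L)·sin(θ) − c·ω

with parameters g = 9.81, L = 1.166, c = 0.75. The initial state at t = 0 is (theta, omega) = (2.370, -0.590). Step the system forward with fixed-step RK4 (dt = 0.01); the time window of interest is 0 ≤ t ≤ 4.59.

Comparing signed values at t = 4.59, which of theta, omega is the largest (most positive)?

largest component: omega

t=0.000: state=(2.370, -0.590)
step 1 (dt=0.01): k1=(-0.590, -5.424), k2=(-0.617, -5.421), k3=(-0.617, -5.422), k4=(-0.644, -5.420); state += dt/6·(k1+2k2+2k3+k4)
t=0.010: state=(2.364, -0.644)
t=0.020: state=(2.357, -0.698)
t=0.030: state=(2.350, -0.753)
continuing one RK4 step at a time; state shown every 20 steps (Δt=0.2):
t=0.200: state=(2.142, -1.699)
t=0.400: state=(1.682, -2.914)
t=0.600: state=(0.984, -3.999)
t=0.800: state=(0.140, -4.242)
t=1.000: state=(-0.627, -3.243)
t=1.200: state=(-1.113, -1.576)
t=1.400: state=(-1.257, 0.107)
t=1.600: state=(-1.087, 1.543)
t=1.800: state=(-0.669, 2.533)
t=2.000: state=(-0.124, 2.773)
t=2.200: state=(0.382, 2.162)
t=2.400: state=(0.705, 1.026)
t=2.600: state=(0.786, -0.202)
t=2.800: state=(0.639, -1.212)
t=3.000: state=(0.331, -1.777)
t=3.200: state=(-0.032, -1.754)
t=3.400: state=(-0.335, -1.206)
t=3.600: state=(-0.496, -0.386)
t=3.800: state=(-0.490, 0.426)
t=4.000: state=(-0.341, 1.008)
t=4.200: state=(-0.112, 1.218)
t=4.400: state=(0.120, 1.033)
t=4.590: state=(0.277, 0.590)
compare at T: theta=0.277, omega=0.590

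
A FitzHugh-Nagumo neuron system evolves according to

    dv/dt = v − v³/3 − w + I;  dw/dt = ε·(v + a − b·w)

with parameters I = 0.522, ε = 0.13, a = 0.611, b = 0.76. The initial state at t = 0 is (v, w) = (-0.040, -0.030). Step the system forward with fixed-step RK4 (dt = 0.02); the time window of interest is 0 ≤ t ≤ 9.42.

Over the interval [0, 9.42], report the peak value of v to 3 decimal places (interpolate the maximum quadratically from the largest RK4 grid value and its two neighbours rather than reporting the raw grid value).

max v = 1.739

t=0.000: state=(-0.040, -0.030)
step 1 (dt=0.02): k1=(0.512, 0.077), k2=(0.516, 0.078), k3=(0.516, 0.078), k4=(0.521, 0.078); state += dt/6·(k1+2k2+2k3+k4)
t=0.020: state=(-0.030, -0.028)
t=0.040: state=(-0.019, -0.027)
t=0.060: state=(-0.008, -0.025)
continuing one RK4 step at a time; state shown every 25 steps (Δt=0.5):
t=0.500: state=(0.278, 0.017)
t=1.000: state=(0.738, 0.087)
t=1.500: state=(1.254, 0.185)
t=2.000: state=(1.603, 0.307)
t=2.500: state=(1.727, 0.437)
t=3.000: state=(1.733, 0.565)
t=3.500: state=(1.696, 0.685)
t=4.000: state=(1.644, 0.797)
t=4.500: state=(1.586, 0.900)
t=5.000: state=(1.524, 0.994)
t=5.500: state=(1.459, 1.079)
t=6.000: state=(1.390, 1.156)
t=6.500: state=(1.318, 1.225)
t=7.000: state=(1.241, 1.286)
t=7.500: state=(1.157, 1.339)
t=8.000: state=(1.064, 1.384)
t=8.500: state=(0.956, 1.420)
t=9.000: state=(0.828, 1.447)
t=9.420: state=(0.694, 1.461)
largest grid value and its neighbours: v(2.760)=1.73883, v(2.780)=1.73886, v(2.800)=1.73879
parabola through these three points peaks at t≈2.775 with v≈1.73886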